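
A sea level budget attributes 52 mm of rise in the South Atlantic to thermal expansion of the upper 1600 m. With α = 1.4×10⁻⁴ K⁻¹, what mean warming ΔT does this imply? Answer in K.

ΔT = Δh/(αH) = 0.052 / (1.4×10⁻⁴ × 1600) ≈ 0.2321 K

ΔT ≈ 0.232 K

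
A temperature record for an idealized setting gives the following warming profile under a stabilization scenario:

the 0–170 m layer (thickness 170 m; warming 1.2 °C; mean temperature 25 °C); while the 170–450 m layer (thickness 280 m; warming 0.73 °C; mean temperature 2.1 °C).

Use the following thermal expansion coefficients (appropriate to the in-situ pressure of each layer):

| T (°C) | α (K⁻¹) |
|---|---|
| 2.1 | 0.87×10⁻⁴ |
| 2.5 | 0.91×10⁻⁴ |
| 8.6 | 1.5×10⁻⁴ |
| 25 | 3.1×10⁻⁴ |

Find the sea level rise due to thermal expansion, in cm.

Layer 1 at 25 °C → α = 3.1×10⁻⁴ K⁻¹
Layer 2 at 2.1 °C → α = 0.87×10⁻⁴ K⁻¹
0–170 m: 170 × 3.1×10⁻⁴ × 1.2 = 0.06324 m
0.73 × 280 × 0.87×10⁻⁴ = 0.0177828 m
Δh = 0.06324 + 0.0177828 = 0.0810228 m

about 8.1 cm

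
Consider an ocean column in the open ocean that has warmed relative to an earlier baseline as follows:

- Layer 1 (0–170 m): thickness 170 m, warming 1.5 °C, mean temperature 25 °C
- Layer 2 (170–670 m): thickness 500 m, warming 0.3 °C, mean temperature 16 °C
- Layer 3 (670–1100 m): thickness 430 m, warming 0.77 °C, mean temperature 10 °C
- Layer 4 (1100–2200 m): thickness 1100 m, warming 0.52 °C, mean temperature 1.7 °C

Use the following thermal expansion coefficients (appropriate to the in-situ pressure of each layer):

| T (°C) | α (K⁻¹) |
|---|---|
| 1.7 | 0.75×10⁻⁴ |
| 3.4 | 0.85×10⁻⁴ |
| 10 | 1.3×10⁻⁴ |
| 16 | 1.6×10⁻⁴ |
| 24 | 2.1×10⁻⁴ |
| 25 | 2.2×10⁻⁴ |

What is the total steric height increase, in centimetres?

Layer 1 at 25 °C → α = 2.2×10⁻⁴ K⁻¹
Layer 2 at 16 °C → α = 1.6×10⁻⁴ K⁻¹
Layer 3 at 10 °C → α = 1.3×10⁻⁴ K⁻¹
Layer 4 at 1.7 °C → α = 0.75×10⁻⁴ K⁻¹
Layer 1: 2.2×10⁻⁴ × 170 × 1.5 = 0.05610 m
Layer 2: 1.6×10⁻⁴ × 500 × 0.3 = 0.02400 m
Layer 3: 430 × 1.3×10⁻⁴ × 0.77 = 0.043043 m
1100–2200 m: 1100 × 0.75×10⁻⁴ × 0.52 = 0.04290 m
Δh = 0.05610 + 0.02400 + 0.043043 + 0.04290 = 0.166043 m ≈ 16.6 cm

Δh ≈ 16.6 cm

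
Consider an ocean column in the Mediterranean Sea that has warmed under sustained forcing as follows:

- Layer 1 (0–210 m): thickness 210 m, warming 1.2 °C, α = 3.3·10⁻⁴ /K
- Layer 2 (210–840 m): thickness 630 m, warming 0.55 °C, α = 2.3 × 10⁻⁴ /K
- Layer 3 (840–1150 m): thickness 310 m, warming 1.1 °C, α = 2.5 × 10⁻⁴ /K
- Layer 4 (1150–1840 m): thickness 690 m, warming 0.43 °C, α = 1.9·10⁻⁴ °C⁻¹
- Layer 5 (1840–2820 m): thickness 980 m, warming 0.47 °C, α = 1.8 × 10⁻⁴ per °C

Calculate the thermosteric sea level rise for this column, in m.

about 0.387 m

0–210 m: 3.3×10⁻⁴ × 1.2 × 210 = 0.08316 m
210–840 m: 2.3×10⁻⁴ × 0.55 × 630 = 0.079695 m
840–1150 m: 1.1 × 2.5×10⁻⁴ × 310 = 0.08525 m
0.43 × 690 × 1.9×10⁻⁴ = 0.056373 m
1.8×10⁻⁴ × 0.47 × 980 = 0.082908 m
Δh = 0.08316 + 0.079695 + 0.08525 + 0.056373 + 0.082908 = 0.387386 m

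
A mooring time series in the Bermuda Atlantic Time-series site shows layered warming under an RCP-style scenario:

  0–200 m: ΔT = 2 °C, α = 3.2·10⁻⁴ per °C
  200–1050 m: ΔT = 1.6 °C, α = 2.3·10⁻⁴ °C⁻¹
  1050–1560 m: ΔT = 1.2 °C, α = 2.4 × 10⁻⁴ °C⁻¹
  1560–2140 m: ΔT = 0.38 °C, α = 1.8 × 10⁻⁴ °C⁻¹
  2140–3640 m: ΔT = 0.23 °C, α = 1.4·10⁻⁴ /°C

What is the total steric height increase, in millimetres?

0–200 m: 200 × 3.2×10⁻⁴ × 2 = 0.12800 m
850 × 2.3×10⁻⁴ × 1.6 = 0.31280 m
Layer 3: 510 × 2.4×10⁻⁴ × 1.2 = 0.14688 m
1560–2140 m: 0.38 × 580 × 1.8×10⁻⁴ = 0.039672 m
2140–3640 m: 1500 × 1.4×10⁻⁴ × 0.23 = 0.04830 m
Δh = 0.12800 + 0.31280 + 0.14688 + 0.039672 + 0.04830 = 0.675652 m ≈ 676 mm

676 mm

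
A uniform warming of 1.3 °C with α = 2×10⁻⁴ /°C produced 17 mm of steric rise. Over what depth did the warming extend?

65.4 m

H = Δh/(αΔT) = 0.017 / (2×10⁻⁴ × 1.3) ≈ 65.38 m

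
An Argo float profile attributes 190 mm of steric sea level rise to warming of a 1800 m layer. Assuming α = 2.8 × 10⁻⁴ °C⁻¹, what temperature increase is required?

0.38 °C

ΔT = Δh/(αH) = 0.19 / (2.8×10⁻⁴ × 1800) ≈ 0.3770 °C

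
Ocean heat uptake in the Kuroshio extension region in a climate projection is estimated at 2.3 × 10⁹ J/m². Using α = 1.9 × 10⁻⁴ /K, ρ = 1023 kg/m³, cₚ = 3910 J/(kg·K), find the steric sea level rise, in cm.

Δh = αQ/(ρcₚ) = 1.9×10⁻⁴ × 2.3×10⁹ / (1023 × 3910) ≈ 0.10925 m

Δh ≈ 10.9 cm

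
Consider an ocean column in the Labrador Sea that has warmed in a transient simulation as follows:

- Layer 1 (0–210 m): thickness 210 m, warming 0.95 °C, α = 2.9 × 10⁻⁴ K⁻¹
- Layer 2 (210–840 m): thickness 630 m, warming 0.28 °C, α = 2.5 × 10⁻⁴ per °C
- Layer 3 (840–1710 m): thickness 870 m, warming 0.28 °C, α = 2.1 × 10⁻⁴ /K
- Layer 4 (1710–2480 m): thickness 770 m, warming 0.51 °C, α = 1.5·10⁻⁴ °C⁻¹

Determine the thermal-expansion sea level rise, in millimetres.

Δh = 212 mm

Layer 1: 2.9×10⁻⁴ × 210 × 0.95 = 0.057855 m
Layer 2: 630 × 0.28 × 2.5×10⁻⁴ = 0.04410 m
840–1710 m: 2.1×10⁻⁴ × 0.28 × 870 = 0.051156 m
1710–2480 m: 1.5×10⁻⁴ × 0.51 × 770 = 0.058905 m
Δh = 0.057855 + 0.04410 + 0.051156 + 0.058905 = 0.212016 m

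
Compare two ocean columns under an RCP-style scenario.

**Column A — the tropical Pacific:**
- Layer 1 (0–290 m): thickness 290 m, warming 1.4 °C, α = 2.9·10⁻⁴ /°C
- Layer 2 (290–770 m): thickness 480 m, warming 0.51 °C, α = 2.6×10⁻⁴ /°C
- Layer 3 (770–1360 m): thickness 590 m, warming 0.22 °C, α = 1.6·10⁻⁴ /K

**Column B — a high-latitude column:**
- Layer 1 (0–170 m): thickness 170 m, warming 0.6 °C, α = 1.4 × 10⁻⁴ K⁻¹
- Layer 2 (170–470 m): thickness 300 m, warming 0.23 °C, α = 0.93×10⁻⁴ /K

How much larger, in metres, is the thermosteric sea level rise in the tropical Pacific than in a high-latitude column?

Δh_A − Δh_B ≈ 0.18 m

A Layer 1: 2.9×10⁻⁴ × 290 × 1.4 = 0.11774 m
A 290–770 m: 480 × 2.6×10⁻⁴ × 0.51 = 0.063648 m
A 590 × 1.6×10⁻⁴ × 0.22 = 0.020768 m
A total: 0.202156 m
B 0–170 m: 0.6 × 1.4×10⁻⁴ × 170 = 0.01428 m
B 0.93×10⁻⁴ × 300 × 0.23 = 0.006417 m
B total: 0.020697 m
Difference: 0.202156 − 0.020697 = 0.181459 m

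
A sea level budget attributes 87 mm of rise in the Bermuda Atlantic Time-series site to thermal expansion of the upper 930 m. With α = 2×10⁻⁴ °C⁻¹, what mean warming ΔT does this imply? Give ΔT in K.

0.47 K

ΔT = Δh/(αH) = 0.087 / (2×10⁻⁴ × 930) ≈ 0.4677 K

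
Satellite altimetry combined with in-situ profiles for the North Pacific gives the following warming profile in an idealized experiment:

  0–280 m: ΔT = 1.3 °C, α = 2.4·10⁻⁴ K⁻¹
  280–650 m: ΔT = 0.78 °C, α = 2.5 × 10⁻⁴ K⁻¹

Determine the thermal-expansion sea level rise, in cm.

1.3 × 280 × 2.4×10⁻⁴ = 0.08736 m
2.5×10⁻⁴ × 0.78 × 370 = 0.07215 m
Δh = 0.08736 + 0.07215 = 0.15951 m

16.0 cm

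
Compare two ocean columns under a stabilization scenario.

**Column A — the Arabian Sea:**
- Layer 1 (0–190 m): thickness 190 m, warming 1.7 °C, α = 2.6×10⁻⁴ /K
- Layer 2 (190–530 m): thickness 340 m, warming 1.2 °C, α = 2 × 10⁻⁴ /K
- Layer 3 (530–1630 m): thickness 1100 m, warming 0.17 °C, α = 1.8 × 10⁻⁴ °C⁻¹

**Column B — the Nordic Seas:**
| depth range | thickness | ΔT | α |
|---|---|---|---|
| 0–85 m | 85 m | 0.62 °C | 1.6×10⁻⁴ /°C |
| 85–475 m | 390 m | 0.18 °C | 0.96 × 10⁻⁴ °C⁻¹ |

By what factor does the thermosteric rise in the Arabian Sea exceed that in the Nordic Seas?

A 190 × 1.7 × 2.6×10⁻⁴ = 0.08398 m
A 190–530 m: 1.2 × 340 × 2×10⁻⁴ = 0.08160 m
A 0.17 × 1.8×10⁻⁴ × 1100 = 0.03366 m
A total: 0.19924 m
B Layer 1: 0.62 × 1.6×10⁻⁴ × 85 = 0.008432 m
B 85–475 m: 390 × 0.96×10⁻⁴ × 0.18 = 0.0067392 m
B total: 0.0151712 m
Ratio: 0.19924 / 0.0151712 ≈ 13.13

13.1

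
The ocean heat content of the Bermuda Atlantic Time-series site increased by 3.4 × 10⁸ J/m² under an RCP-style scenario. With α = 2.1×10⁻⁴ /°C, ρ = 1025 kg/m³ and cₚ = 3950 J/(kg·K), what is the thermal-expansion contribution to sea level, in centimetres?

1.76 cm

Δh = αQ/(ρcₚ) = 2.1×10⁻⁴ × 3.4×10⁸ / (1025 × 3950) ≈ 0.017635 m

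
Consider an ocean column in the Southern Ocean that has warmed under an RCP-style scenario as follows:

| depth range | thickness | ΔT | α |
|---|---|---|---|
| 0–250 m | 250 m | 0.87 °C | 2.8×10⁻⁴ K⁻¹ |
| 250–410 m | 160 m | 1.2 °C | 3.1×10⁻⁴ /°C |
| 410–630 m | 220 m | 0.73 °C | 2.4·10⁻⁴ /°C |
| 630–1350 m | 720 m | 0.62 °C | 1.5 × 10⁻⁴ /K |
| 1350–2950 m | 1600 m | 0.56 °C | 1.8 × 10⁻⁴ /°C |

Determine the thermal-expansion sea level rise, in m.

0.387 m of thermosteric rise

0.87 × 2.8×10⁻⁴ × 250 = 0.06090 m
250–410 m: 160 × 3.1×10⁻⁴ × 1.2 = 0.05952 m
410–630 m: 220 × 2.4×10⁻⁴ × 0.73 = 0.038544 m
630–1350 m: 1.5×10⁻⁴ × 0.62 × 720 = 0.06696 m
Layer 5: 0.56 × 1600 × 1.8×10⁻⁴ = 0.16128 m
Δh = 0.06090 + 0.05952 + 0.038544 + 0.06696 + 0.16128 = 0.387204 m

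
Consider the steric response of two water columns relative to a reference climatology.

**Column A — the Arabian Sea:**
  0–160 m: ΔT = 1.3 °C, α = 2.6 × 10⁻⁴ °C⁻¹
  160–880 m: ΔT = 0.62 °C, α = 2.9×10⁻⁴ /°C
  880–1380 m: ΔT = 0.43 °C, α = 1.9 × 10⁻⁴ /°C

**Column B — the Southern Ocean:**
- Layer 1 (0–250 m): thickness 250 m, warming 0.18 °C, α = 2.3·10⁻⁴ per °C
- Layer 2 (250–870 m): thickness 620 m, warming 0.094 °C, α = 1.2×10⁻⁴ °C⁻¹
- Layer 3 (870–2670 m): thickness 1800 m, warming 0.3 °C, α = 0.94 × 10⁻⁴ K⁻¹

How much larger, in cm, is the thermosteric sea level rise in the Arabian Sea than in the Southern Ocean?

A 2.6×10⁻⁴ × 160 × 1.3 = 0.05408 m
A 0.62 × 720 × 2.9×10⁻⁴ = 0.129456 m
A 880–1380 m: 0.43 × 1.9×10⁻⁴ × 500 = 0.04085 m
A total: 0.224386 m
B 2.3×10⁻⁴ × 250 × 0.18 = 0.01035 m
B 0.094 × 620 × 1.2×10⁻⁴ = 0.0069936 m
B 0.94×10⁻⁴ × 1800 × 0.3 = 0.05076 m
B total: 0.0681036 m
Difference: 0.224386 − 0.0681036 = 0.1562824 m

15.6 cm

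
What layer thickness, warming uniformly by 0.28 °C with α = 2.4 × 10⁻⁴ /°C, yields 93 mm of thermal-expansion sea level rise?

H ≈ 1380 m

H = Δh/(αΔT) = 0.093 / (2.4×10⁻⁴ × 0.28) ≈ 1384 m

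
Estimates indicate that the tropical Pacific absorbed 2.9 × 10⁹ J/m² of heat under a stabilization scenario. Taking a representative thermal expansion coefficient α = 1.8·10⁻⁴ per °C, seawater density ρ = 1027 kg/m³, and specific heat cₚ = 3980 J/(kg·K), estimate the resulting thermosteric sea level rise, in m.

about 0.128 m

Δh = αQ/(ρcₚ) = 1.8×10⁻⁴ × 2.9×10⁹ / (1027 × 3980) ≈ 0.12771 m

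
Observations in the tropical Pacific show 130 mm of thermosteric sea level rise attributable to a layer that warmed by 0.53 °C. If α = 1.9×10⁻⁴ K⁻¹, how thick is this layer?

1290 m

H = Δh/(αΔT) = 0.13 / (1.9×10⁻⁴ × 0.53) ≈ 1291 m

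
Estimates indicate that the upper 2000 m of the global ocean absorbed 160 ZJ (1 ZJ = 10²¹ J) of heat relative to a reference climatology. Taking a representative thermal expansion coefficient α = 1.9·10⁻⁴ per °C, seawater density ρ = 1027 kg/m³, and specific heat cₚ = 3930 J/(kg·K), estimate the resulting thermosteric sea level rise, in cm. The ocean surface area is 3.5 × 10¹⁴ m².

Per unit area: Q = 160×10²¹ / (3.5×10¹⁴) ≈ 4.571×10⁸ J/m²
Δh = αQ/(ρcₚ) = 1.9×10⁻⁴ × 4.571×10⁸ / (1027 × 3930) ≈ 0.021518 m

Δh = 2.15 cm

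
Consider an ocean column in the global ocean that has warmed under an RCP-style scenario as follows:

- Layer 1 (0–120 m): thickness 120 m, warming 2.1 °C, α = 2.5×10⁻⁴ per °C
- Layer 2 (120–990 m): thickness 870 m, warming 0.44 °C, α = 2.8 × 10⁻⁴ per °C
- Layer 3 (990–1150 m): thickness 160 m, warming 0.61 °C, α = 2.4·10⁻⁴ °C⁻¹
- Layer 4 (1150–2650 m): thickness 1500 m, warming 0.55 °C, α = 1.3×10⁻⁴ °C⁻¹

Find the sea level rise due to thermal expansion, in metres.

about 0.301 m

0–120 m: 2.5×10⁻⁴ × 120 × 2.1 = 0.06300 m
2.8×10⁻⁴ × 870 × 0.44 = 0.107184 m
Layer 3: 0.61 × 2.4×10⁻⁴ × 160 = 0.023424 m
Layer 4: 0.55 × 1500 × 1.3×10⁻⁴ = 0.10725 m
Δh = 0.06300 + 0.107184 + 0.023424 + 0.10725 = 0.300858 m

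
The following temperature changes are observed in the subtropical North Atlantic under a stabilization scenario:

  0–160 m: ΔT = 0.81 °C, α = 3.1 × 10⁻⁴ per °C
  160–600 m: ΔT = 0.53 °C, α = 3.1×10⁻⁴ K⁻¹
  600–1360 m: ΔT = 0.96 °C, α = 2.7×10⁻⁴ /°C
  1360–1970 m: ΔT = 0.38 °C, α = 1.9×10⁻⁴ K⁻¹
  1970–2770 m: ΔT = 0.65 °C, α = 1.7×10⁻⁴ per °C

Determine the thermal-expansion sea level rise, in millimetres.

0–160 m: 0.81 × 160 × 3.1×10⁻⁴ = 0.040176 m
3.1×10⁻⁴ × 0.53 × 440 = 0.072292 m
2.7×10⁻⁴ × 760 × 0.96 = 0.196992 m
0.38 × 610 × 1.9×10⁻⁴ = 0.044042 m
0.65 × 800 × 1.7×10⁻⁴ = 0.08840 m
Δh = 0.040176 + 0.072292 + 0.196992 + 0.044042 + 0.08840 = 0.441902 m

442 mm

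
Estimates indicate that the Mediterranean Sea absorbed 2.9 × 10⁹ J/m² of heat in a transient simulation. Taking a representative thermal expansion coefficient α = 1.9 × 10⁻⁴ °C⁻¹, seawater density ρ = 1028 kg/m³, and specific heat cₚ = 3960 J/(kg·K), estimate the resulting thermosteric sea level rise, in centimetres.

Δh ≈ 13.5 cm

Δh = αQ/(ρcₚ) = 1.9×10⁻⁴ × 2.9×10⁹ / (1028 × 3960) ≈ 0.13535 m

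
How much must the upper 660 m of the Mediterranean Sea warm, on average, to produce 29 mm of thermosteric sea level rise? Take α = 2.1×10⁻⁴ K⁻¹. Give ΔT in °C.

ΔT = Δh/(αH) = 0.029 / (2.1×10⁻⁴ × 660) ≈ 0.2092 °C

about 0.209 °C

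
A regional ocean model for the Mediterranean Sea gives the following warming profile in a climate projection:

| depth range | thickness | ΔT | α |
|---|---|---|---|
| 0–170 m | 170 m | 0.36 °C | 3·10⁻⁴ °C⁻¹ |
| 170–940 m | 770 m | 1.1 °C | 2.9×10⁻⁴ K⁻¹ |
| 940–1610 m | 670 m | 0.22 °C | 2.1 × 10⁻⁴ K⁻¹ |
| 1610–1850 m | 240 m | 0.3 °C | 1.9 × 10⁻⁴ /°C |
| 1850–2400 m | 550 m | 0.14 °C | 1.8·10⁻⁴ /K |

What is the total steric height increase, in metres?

Δh ≈ 0.322 m

Layer 1: 170 × 3×10⁻⁴ × 0.36 = 0.01836 m
Layer 2: 2.9×10⁻⁴ × 770 × 1.1 = 0.24563 m
670 × 0.22 × 2.1×10⁻⁴ = 0.030954 m
Layer 4: 240 × 0.3 × 1.9×10⁻⁴ = 0.01368 m
Layer 5: 550 × 0.14 × 1.8×10⁻⁴ = 0.01386 m
Δh = 0.01836 + 0.24563 + 0.030954 + 0.01368 + 0.01386 = 0.322484 m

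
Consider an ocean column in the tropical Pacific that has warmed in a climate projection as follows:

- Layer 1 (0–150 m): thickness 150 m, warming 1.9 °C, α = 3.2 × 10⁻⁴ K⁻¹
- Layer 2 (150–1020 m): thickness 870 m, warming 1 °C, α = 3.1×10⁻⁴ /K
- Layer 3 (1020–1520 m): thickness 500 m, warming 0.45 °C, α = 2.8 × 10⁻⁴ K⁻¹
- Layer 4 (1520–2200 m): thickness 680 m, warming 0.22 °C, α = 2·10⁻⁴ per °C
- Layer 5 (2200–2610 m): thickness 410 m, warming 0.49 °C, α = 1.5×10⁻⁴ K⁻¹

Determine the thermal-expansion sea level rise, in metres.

0.48 m

Layer 1: 1.9 × 150 × 3.2×10⁻⁴ = 0.09120 m
150–1020 m: 3.1×10⁻⁴ × 1 × 870 = 0.26970 m
1020–1520 m: 2.8×10⁻⁴ × 500 × 0.45 = 0.06300 m
1520–2200 m: 0.22 × 2×10⁻⁴ × 680 = 0.02992 m
Layer 5: 0.49 × 410 × 1.5×10⁻⁴ = 0.030135 m
Δh = 0.09120 + 0.26970 + 0.06300 + 0.02992 + 0.030135 = 0.483955 m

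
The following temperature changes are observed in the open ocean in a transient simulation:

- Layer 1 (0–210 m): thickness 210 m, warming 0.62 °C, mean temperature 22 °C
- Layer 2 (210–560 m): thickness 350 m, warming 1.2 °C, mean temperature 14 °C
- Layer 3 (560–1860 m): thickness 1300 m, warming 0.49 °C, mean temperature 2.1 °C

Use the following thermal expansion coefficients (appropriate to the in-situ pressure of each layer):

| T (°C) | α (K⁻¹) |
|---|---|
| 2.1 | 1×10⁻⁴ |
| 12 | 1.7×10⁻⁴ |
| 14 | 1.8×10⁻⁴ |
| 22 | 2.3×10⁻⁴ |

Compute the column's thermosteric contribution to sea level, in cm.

16.9 cm

Layer 1 at 22 °C → α = 2.3×10⁻⁴ K⁻¹
Layer 2 at 14 °C → α = 1.8×10⁻⁴ K⁻¹
Layer 3 at 2.1 °C → α = 1×10⁻⁴ K⁻¹
0–210 m: 210 × 0.62 × 2.3×10⁻⁴ = 0.029946 m
210–560 m: 350 × 1.2 × 1.8×10⁻⁴ = 0.07560 m
Layer 3: 1300 × 1×10⁻⁴ × 0.49 = 0.06370 m
Δh = 0.029946 + 0.07560 + 0.06370 = 0.169246 m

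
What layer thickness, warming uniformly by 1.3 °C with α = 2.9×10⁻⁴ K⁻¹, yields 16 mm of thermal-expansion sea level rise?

42.4 m

H = Δh/(αΔT) = 0.016 / (2.9×10⁻⁴ × 1.3) ≈ 42.44 m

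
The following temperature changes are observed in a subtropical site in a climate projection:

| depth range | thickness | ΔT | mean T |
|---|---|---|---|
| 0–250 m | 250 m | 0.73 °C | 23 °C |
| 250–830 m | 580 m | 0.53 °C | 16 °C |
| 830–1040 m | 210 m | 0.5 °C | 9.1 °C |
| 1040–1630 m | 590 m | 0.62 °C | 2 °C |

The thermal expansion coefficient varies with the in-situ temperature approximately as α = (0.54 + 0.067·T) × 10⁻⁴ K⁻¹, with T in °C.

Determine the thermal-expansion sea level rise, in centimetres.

12.4 cm

Layer 1: α = (0.54 + 0.067×23)×10⁻⁴ = 2.081×10⁻⁴ K⁻¹
Layer 2: α = (0.54 + 0.067×16)×10⁻⁴ = 1.612×10⁻⁴ K⁻¹
Layer 3: α = (0.54 + 0.067×9.1)×10⁻⁴ = 1.1497×10⁻⁴ K⁻¹
Layer 4: α = (0.54 + 0.067×2)×10⁻⁴ = 0.674×10⁻⁴ K⁻¹
0–250 m: 250 × 0.73 × 2.081×10⁻⁴ = 0.03797825 m
Layer 2: 0.53 × 1.612×10⁻⁴ × 580 = 0.04955288 m
1.1497×10⁻⁴ × 0.5 × 210 = 0.01207185 m
1040–1630 m: 0.674×10⁻⁴ × 590 × 0.62 = 0.02465492 m
Δh = 0.03797825 + 0.04955288 + 0.01207185 + 0.02465492 = 0.1242579 m ≈ 12.4 cm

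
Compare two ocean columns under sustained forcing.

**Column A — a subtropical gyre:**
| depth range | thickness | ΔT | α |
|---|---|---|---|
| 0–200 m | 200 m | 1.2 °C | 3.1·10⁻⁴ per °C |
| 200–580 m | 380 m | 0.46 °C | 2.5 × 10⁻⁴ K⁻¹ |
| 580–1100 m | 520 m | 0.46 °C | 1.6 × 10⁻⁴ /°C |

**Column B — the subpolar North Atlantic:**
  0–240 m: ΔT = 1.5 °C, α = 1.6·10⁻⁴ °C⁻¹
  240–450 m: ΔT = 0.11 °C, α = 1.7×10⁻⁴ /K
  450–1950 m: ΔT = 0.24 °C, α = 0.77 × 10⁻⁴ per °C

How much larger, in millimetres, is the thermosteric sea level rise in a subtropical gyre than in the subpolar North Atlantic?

A 200 × 3.1×10⁻⁴ × 1.2 = 0.07440 m
A 200–580 m: 2.5×10⁻⁴ × 380 × 0.46 = 0.04370 m
A Layer 3: 0.46 × 1.6×10⁻⁴ × 520 = 0.038272 m
A total: 0.156372 m
B 0–240 m: 1.6×10⁻⁴ × 240 × 1.5 = 0.05760 m
B 0.11 × 210 × 1.7×10⁻⁴ = 0.003927 m
B 450–1950 m: 0.77×10⁻⁴ × 1500 × 0.24 = 0.02772 m
B total: 0.089247 m
Difference: 0.156372 − 0.089247 = 0.067125 m

Δh_A − Δh_B ≈ 67.1 mm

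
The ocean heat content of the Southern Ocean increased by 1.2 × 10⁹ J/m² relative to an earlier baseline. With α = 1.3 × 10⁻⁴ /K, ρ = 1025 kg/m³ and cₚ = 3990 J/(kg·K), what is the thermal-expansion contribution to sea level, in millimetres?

Δh = αQ/(ρcₚ) = 1.3×10⁻⁴ × 1.2×10⁹ / (1025 × 3990) ≈ 0.038144 m

38.1 mm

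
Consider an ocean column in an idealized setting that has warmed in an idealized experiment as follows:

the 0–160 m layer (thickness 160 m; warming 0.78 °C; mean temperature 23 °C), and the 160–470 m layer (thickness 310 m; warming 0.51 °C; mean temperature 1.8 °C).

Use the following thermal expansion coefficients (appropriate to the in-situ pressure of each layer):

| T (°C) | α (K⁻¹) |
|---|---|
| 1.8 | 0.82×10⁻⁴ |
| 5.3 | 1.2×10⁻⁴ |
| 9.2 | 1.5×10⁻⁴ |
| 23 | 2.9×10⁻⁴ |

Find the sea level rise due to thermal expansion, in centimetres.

Layer 1 at 23 °C → α = 2.9×10⁻⁴ K⁻¹
Layer 2 at 1.8 °C → α = 0.82×10⁻⁴ K⁻¹
160 × 0.78 × 2.9×10⁻⁴ = 0.036192 m
0.82×10⁻⁴ × 310 × 0.51 = 0.0129642 m
Δh = 0.036192 + 0.0129642 = 0.0491562 m

Δh ≈ 4.92 cm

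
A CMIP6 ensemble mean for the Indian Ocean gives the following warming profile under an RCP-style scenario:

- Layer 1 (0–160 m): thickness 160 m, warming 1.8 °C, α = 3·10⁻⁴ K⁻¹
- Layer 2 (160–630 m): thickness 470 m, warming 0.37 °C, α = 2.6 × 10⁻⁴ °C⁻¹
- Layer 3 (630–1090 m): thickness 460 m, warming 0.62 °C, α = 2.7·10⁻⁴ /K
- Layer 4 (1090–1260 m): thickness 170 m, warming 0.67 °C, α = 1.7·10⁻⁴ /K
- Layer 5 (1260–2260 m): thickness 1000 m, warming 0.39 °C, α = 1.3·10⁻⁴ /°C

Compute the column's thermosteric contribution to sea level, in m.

0–160 m: 160 × 3×10⁻⁴ × 1.8 = 0.08640 m
2.6×10⁻⁴ × 0.37 × 470 = 0.045214 m
2.7×10⁻⁴ × 0.62 × 460 = 0.077004 m
1090–1260 m: 0.67 × 170 × 1.7×10⁻⁴ = 0.019363 m
1.3×10⁻⁴ × 1000 × 0.39 = 0.05070 m
Δh = 0.08640 + 0.045214 + 0.077004 + 0.019363 + 0.05070 = 0.278681 m

Δh ≈ 0.28 m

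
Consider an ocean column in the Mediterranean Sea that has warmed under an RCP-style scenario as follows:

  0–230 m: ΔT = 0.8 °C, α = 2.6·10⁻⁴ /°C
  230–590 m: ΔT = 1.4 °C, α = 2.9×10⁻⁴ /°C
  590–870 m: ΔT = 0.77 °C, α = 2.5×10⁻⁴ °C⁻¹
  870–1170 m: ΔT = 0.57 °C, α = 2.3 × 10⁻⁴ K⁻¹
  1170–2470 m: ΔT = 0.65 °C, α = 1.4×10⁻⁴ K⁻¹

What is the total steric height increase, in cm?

40.6 cm

Layer 1: 230 × 0.8 × 2.6×10⁻⁴ = 0.04784 m
Layer 2: 2.9×10⁻⁴ × 1.4 × 360 = 0.14616 m
2.5×10⁻⁴ × 0.77 × 280 = 0.05390 m
2.3×10⁻⁴ × 300 × 0.57 = 0.03933 m
Layer 5: 1.4×10⁻⁴ × 0.65 × 1300 = 0.11830 m
Δh = 0.04784 + 0.14616 + 0.05390 + 0.03933 + 0.11830 = 0.40553 m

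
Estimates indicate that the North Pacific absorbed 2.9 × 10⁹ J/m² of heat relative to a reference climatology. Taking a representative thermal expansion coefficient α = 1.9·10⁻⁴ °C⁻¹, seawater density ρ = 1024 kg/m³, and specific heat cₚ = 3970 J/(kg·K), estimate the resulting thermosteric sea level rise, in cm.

Δh = 14 cm

Δh = αQ/(ρcₚ) = 1.9×10⁻⁴ × 2.9×10⁹ / (1024 × 3970) ≈ 0.13554 m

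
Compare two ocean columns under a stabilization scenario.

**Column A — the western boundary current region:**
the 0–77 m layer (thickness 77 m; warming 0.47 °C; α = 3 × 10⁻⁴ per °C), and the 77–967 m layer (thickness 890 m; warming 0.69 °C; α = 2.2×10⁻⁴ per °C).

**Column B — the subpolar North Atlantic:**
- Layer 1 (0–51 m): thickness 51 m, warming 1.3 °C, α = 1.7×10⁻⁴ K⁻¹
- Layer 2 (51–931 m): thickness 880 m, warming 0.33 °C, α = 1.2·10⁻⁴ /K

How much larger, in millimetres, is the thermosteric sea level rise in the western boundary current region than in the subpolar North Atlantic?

Δh_A − Δh_B ≈ 100 mm

A Layer 1: 0.47 × 3×10⁻⁴ × 77 = 0.010857 m
A 77–967 m: 0.69 × 2.2×10⁻⁴ × 890 = 0.135102 m
A total: 0.145959 m
B 0–51 m: 1.3 × 51 × 1.7×10⁻⁴ = 0.011271 m
B Layer 2: 1.2×10⁻⁴ × 0.33 × 880 = 0.034848 m
B total: 0.046119 m
Difference: 0.145959 − 0.046119 = 0.09984 m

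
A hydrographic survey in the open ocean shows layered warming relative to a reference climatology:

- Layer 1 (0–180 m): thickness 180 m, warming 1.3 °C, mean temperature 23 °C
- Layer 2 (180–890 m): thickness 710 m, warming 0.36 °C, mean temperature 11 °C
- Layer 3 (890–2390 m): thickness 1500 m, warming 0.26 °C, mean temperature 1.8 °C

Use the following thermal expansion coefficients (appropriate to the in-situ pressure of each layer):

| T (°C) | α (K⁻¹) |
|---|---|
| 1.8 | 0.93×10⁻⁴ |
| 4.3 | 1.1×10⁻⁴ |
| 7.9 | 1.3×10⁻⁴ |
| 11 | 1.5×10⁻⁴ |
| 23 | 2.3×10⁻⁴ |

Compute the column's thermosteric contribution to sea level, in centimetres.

Layer 1 at 23 °C → α = 2.3×10⁻⁴ K⁻¹
Layer 2 at 11 °C → α = 1.5×10⁻⁴ K⁻¹
Layer 3 at 1.8 °C → α = 0.93×10⁻⁴ K⁻¹
0–180 m: 2.3×10⁻⁴ × 1.3 × 180 = 0.05382 m
Layer 2: 0.36 × 710 × 1.5×10⁻⁴ = 0.03834 m
0.93×10⁻⁴ × 1500 × 0.26 = 0.03627 m
Δh = 0.05382 + 0.03834 + 0.03627 = 0.12843 m ≈ 12.8 cm

12.8 cm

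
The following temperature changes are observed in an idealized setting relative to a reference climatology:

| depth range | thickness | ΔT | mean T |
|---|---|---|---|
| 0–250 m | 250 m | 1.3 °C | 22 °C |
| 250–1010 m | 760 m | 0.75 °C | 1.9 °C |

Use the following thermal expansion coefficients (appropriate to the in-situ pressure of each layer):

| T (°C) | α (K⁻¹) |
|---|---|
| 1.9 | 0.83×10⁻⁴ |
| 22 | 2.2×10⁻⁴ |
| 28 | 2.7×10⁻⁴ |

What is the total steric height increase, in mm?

119 mm of thermosteric rise

Layer 1 at 22 °C → α = 2.2×10⁻⁴ K⁻¹
Layer 2 at 1.9 °C → α = 0.83×10⁻⁴ K⁻¹
0–250 m: 1.3 × 250 × 2.2×10⁻⁴ = 0.07150 m
250–1010 m: 0.75 × 0.83×10⁻⁴ × 760 = 0.04731 m
Δh = 0.07150 + 0.04731 = 0.11881 m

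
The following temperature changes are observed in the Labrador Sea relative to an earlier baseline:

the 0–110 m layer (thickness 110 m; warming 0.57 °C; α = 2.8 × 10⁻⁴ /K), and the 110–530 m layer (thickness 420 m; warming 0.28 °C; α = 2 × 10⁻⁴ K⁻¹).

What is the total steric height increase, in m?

0.57 × 110 × 2.8×10⁻⁴ = 0.017556 m
110–530 m: 0.28 × 2×10⁻⁴ × 420 = 0.02352 m
Δh = 0.017556 + 0.02352 = 0.041076 m ≈ 0.0411 m

0.0411 m of thermosteric rise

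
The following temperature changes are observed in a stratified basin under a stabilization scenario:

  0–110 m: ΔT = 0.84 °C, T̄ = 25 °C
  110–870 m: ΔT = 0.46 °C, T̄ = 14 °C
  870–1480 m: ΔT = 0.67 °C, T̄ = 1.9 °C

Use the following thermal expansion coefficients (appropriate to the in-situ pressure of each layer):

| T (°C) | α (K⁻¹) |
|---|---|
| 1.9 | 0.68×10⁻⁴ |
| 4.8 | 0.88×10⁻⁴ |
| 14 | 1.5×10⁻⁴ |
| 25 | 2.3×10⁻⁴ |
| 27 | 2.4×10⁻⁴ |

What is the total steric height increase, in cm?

about 10 cm

Layer 1 at 25 °C → α = 2.3×10⁻⁴ K⁻¹
Layer 2 at 14 °C → α = 1.5×10⁻⁴ K⁻¹
Layer 3 at 1.9 °C → α = 0.68×10⁻⁴ K⁻¹
0–110 m: 2.3×10⁻⁴ × 110 × 0.84 = 0.021252 m
110–870 m: 760 × 0.46 × 1.5×10⁻⁴ = 0.05244 m
870–1480 m: 610 × 0.67 × 0.68×10⁻⁴ = 0.0277916 m
Δh = 0.021252 + 0.05244 + 0.0277916 = 0.1014836 m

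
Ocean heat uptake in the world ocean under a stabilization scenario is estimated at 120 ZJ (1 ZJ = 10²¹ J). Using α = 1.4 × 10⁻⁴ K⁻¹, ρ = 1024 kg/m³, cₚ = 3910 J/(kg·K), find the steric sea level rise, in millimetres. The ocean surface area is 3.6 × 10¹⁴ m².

Per unit area: Q = 120×10²¹ / (3.6×10¹⁴) ≈ 3.333×10⁸ J/m²
Δh = αQ/(ρcₚ) = 1.4×10⁻⁴ × 3.333×10⁸ / (1024 × 3910) ≈ 0.011654 m

11.7 mm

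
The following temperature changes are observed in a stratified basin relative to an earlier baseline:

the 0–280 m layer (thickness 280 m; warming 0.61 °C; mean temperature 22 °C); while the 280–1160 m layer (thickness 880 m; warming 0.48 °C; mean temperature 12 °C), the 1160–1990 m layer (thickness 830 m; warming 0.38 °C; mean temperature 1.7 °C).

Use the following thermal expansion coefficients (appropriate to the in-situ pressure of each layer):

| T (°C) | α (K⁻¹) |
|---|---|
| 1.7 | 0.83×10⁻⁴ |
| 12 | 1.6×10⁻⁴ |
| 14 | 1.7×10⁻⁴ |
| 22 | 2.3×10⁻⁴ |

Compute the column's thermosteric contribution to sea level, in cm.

Layer 1 at 22 °C → α = 2.3×10⁻⁴ K⁻¹
Layer 2 at 12 °C → α = 1.6×10⁻⁴ K⁻¹
Layer 3 at 1.7 °C → α = 0.83×10⁻⁴ K⁻¹
2.3×10⁻⁴ × 280 × 0.61 = 0.039284 m
280–1160 m: 0.48 × 1.6×10⁻⁴ × 880 = 0.067584 m
830 × 0.38 × 0.83×10⁻⁴ = 0.0261782 m
Δh = 0.039284 + 0.067584 + 0.0261782 = 0.1330462 m

13 cm of thermosteric rise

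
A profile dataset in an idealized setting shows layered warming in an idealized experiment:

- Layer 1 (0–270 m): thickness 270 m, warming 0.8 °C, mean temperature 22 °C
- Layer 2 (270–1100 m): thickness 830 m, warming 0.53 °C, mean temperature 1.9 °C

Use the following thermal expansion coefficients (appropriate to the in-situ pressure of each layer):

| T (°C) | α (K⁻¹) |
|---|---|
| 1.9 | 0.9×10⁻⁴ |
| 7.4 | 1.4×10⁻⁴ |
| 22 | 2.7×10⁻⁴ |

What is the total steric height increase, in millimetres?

Δh ≈ 97.9 mm

Layer 1 at 22 °C → α = 2.7×10⁻⁴ K⁻¹
Layer 2 at 1.9 °C → α = 0.9×10⁻⁴ K⁻¹
270 × 2.7×10⁻⁴ × 0.8 = 0.05832 m
0.9×10⁻⁴ × 0.53 × 830 = 0.039591 m
Δh = 0.05832 + 0.039591 = 0.097911 m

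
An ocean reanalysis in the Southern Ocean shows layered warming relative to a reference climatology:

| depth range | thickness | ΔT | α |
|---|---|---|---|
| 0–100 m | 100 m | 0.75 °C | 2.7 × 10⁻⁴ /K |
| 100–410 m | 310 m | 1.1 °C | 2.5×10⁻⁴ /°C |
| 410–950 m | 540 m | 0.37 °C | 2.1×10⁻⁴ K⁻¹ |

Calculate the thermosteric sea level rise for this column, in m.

Δh = 0.147 m

Layer 1: 100 × 2.7×10⁻⁴ × 0.75 = 0.02025 m
Layer 2: 2.5×10⁻⁴ × 310 × 1.1 = 0.08525 m
Layer 3: 540 × 0.37 × 2.1×10⁻⁴ = 0.041958 m
Δh = 0.02025 + 0.08525 + 0.041958 = 0.147458 m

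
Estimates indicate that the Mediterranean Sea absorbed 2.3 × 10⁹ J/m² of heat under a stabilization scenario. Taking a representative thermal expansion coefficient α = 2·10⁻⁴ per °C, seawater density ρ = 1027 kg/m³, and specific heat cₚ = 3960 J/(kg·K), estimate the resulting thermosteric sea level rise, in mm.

110 mm

Δh = αQ/(ρcₚ) = 2×10⁻⁴ × 2.3×10⁹ / (1027 × 3960) ≈ 0.11311 m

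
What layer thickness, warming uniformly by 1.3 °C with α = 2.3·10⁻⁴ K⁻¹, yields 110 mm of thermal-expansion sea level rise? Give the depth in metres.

H = Δh/(αΔT) = 0.11 / (2.3×10⁻⁴ × 1.3) ≈ 367.9 m

H ≈ 368 m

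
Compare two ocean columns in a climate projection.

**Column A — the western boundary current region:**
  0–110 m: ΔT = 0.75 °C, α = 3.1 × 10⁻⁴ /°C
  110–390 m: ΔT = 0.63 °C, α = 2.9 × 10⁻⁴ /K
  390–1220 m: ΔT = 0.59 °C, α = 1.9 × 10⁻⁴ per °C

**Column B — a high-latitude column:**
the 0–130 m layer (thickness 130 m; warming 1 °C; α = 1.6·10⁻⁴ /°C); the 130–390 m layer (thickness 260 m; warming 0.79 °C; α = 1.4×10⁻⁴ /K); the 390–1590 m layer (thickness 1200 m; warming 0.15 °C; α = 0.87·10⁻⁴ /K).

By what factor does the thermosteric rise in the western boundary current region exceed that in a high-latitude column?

A 0–110 m: 110 × 3.1×10⁻⁴ × 0.75 = 0.025575 m
A 110–390 m: 0.63 × 280 × 2.9×10⁻⁴ = 0.051156 m
A 390–1220 m: 0.59 × 1.9×10⁻⁴ × 830 = 0.093043 m
A total: 0.169774 m
B 0–130 m: 1 × 130 × 1.6×10⁻⁴ = 0.02080 m
B 0.79 × 1.4×10⁻⁴ × 260 = 0.028756 m
B 390–1590 m: 1200 × 0.15 × 0.87×10⁻⁴ = 0.01566 m
B total: 0.065216 m
Ratio: 0.169774 / 0.065216 ≈ 2.603

a factor of 2.6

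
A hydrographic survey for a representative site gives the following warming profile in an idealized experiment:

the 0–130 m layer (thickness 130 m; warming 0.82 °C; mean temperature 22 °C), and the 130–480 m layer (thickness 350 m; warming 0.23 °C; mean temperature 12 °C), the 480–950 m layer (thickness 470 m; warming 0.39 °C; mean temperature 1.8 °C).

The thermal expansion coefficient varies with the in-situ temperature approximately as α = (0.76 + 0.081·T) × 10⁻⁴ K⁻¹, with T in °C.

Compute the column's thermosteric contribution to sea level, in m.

Δh = 0.058 m

Layer 1: α = (0.76 + 0.081×22)×10⁻⁴ = 2.542×10⁻⁴ K⁻¹
Layer 2: α = (0.76 + 0.081×12)×10⁻⁴ = 1.732×10⁻⁴ K⁻¹
Layer 3: α = (0.76 + 0.081×1.8)×10⁻⁴ = 0.9058×10⁻⁴ K⁻¹
Layer 1: 0.82 × 2.542×10⁻⁴ × 130 = 0.02709772 m
350 × 1.732×10⁻⁴ × 0.23 = 0.0139426 m
480–950 m: 470 × 0.9058×10⁻⁴ × 0.39 = 0.016603314 m
Δh = 0.02709772 + 0.0139426 + 0.016603314 = 0.057643634 m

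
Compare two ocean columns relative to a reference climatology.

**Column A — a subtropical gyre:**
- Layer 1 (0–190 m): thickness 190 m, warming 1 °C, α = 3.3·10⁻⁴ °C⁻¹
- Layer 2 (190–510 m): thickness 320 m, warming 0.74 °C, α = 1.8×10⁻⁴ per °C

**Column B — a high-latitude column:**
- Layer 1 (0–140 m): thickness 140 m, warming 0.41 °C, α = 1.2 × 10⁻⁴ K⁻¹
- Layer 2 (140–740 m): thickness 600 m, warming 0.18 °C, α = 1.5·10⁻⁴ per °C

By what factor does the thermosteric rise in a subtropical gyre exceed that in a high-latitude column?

a factor of 4.56

A 0–190 m: 1 × 3.3×10⁻⁴ × 190 = 0.06270 m
A Layer 2: 1.8×10⁻⁴ × 0.74 × 320 = 0.042624 m
A total: 0.105324 m
B Layer 1: 1.2×10⁻⁴ × 0.41 × 140 = 0.006888 m
B 140–740 m: 600 × 1.5×10⁻⁴ × 0.18 = 0.01620 m
B total: 0.023088 m
Ratio: 0.105324 / 0.023088 ≈ 4.562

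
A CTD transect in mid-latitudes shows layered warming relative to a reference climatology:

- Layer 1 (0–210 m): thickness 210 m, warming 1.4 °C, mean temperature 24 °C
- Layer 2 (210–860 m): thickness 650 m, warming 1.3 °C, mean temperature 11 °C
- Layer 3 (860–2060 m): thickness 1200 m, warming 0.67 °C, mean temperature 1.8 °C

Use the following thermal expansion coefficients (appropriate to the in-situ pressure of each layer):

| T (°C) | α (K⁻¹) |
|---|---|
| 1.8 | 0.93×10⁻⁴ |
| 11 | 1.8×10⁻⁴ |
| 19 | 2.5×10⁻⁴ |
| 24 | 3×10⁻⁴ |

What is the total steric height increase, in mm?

Layer 1 at 24 °C → α = 3×10⁻⁴ K⁻¹
Layer 2 at 11 °C → α = 1.8×10⁻⁴ K⁻¹
Layer 3 at 1.8 °C → α = 0.93×10⁻⁴ K⁻¹
Layer 1: 210 × 3×10⁻⁴ × 1.4 = 0.08820 m
1.8×10⁻⁴ × 650 × 1.3 = 0.15210 m
0.93×10⁻⁴ × 0.67 × 1200 = 0.074772 m
Δh = 0.08820 + 0.15210 + 0.074772 = 0.315072 m

320 mm of thermosteric rise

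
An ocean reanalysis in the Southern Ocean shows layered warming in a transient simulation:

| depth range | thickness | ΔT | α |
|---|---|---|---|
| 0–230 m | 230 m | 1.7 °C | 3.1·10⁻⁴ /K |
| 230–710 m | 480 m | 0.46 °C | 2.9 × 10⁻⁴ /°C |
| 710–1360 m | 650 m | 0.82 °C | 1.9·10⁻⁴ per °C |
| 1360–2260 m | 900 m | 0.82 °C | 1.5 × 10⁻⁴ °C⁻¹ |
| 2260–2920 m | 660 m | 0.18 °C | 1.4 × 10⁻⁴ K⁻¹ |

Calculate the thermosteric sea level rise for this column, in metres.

Δh ≈ 0.414 m

230 × 1.7 × 3.1×10⁻⁴ = 0.12121 m
480 × 2.9×10⁻⁴ × 0.46 = 0.064032 m
710–1360 m: 1.9×10⁻⁴ × 0.82 × 650 = 0.10127 m
900 × 0.82 × 1.5×10⁻⁴ = 0.11070 m
660 × 0.18 × 1.4×10⁻⁴ = 0.016632 m
Δh = 0.12121 + 0.064032 + 0.10127 + 0.11070 + 0.016632 = 0.413844 m ≈ 0.414 m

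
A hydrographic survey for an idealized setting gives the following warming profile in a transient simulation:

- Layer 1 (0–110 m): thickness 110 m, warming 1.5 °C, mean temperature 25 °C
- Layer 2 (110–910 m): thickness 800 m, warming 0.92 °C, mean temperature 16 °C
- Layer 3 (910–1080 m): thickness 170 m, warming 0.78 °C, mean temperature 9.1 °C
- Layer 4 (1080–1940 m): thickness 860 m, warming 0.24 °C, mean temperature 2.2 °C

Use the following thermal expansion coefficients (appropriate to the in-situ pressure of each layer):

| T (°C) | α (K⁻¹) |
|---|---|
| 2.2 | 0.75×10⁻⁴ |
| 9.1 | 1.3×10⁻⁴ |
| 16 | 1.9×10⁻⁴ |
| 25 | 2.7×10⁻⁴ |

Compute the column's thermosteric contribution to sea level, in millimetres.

Layer 1 at 25 °C → α = 2.7×10⁻⁴ K⁻¹
Layer 2 at 16 °C → α = 1.9×10⁻⁴ K⁻¹
Layer 3 at 9.1 °C → α = 1.3×10⁻⁴ K⁻¹
Layer 4 at 2.2 °C → α = 0.75×10⁻⁴ K⁻¹
Layer 1: 1.5 × 2.7×10⁻⁴ × 110 = 0.04455 m
Layer 2: 1.9×10⁻⁴ × 800 × 0.92 = 0.13984 m
910–1080 m: 170 × 0.78 × 1.3×10⁻⁴ = 0.017238 m
1080–1940 m: 0.24 × 860 × 0.75×10⁻⁴ = 0.01548 m
Δh = 0.04455 + 0.13984 + 0.017238 + 0.01548 = 0.217108 m

Δh = 217 mm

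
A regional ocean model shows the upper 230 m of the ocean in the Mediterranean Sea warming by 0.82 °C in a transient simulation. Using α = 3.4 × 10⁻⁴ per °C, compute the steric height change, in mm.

Δh = αΔT·H = 3.4×10⁻⁴ × 0.82 × 230 = 0.064124 m

about 64.1 mm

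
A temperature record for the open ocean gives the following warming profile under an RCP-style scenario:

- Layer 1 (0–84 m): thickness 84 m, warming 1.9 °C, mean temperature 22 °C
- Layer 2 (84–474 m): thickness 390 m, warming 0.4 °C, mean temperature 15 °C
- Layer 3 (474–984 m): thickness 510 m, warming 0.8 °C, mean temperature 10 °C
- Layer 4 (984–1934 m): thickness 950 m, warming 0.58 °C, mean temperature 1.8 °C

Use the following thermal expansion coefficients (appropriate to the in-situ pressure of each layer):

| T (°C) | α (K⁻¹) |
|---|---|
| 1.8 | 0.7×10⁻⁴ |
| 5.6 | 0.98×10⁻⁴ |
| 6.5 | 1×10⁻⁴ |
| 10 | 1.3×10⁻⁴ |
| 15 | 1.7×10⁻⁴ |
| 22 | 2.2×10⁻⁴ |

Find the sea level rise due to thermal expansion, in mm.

153 mm

Layer 1 at 22 °C → α = 2.2×10⁻⁴ K⁻¹
Layer 2 at 15 °C → α = 1.7×10⁻⁴ K⁻¹
Layer 3 at 10 °C → α = 1.3×10⁻⁴ K⁻¹
Layer 4 at 1.8 °C → α = 0.7×10⁻⁴ K⁻¹
84 × 1.9 × 2.2×10⁻⁴ = 0.035112 m
0.4 × 390 × 1.7×10⁻⁴ = 0.02652 m
0.8 × 510 × 1.3×10⁻⁴ = 0.05304 m
950 × 0.58 × 0.7×10⁻⁴ = 0.03857 m
Δh = 0.035112 + 0.02652 + 0.05304 + 0.03857 = 0.153242 m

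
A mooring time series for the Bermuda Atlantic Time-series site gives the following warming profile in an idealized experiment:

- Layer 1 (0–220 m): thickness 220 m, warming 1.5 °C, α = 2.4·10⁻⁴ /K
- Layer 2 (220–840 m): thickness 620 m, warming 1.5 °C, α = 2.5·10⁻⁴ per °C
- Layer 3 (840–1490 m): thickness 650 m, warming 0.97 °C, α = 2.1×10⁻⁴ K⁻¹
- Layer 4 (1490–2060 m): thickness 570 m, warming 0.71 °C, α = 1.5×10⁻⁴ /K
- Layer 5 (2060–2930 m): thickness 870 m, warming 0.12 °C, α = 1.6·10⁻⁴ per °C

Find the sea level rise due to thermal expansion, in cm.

0–220 m: 1.5 × 220 × 2.4×10⁻⁴ = 0.07920 m
220–840 m: 620 × 2.5×10⁻⁴ × 1.5 = 0.23250 m
0.97 × 2.1×10⁻⁴ × 650 = 0.132405 m
1490–2060 m: 570 × 0.71 × 1.5×10⁻⁴ = 0.060705 m
2060–2930 m: 0.12 × 870 × 1.6×10⁻⁴ = 0.016704 m
Δh = 0.07920 + 0.23250 + 0.132405 + 0.060705 + 0.016704 = 0.521514 m

52 cm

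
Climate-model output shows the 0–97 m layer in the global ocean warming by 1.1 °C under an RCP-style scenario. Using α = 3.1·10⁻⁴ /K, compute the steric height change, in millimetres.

Δh ≈ 33.1 mm

Δh = αΔT·H = 3.1×10⁻⁴ × 1.1 × 97 = 0.033077 m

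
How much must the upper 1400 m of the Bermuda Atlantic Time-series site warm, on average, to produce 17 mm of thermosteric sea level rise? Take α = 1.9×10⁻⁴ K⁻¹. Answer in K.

ΔT = Δh/(αH) = 0.017 / (1.9×10⁻⁴ × 1400) ≈ 0.06391 K

about 0.0639 K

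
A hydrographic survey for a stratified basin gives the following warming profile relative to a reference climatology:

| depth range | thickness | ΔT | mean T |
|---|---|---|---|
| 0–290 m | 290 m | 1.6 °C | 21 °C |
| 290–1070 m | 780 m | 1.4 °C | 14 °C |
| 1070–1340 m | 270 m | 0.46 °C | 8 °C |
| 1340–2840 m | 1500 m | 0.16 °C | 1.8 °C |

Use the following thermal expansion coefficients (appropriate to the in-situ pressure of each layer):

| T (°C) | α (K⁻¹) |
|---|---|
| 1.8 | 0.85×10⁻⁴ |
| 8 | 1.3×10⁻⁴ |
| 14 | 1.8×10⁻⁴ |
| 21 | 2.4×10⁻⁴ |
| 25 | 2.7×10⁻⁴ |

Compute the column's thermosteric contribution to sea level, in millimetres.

Layer 1 at 21 °C → α = 2.4×10⁻⁴ K⁻¹
Layer 2 at 14 °C → α = 1.8×10⁻⁴ K⁻¹
Layer 3 at 8 °C → α = 1.3×10⁻⁴ K⁻¹
Layer 4 at 1.8 °C → α = 0.85×10⁻⁴ K⁻¹
Layer 1: 290 × 1.6 × 2.4×10⁻⁴ = 0.11136 m
290–1070 m: 780 × 1.8×10⁻⁴ × 1.4 = 0.19656 m
Layer 3: 270 × 0.46 × 1.3×10⁻⁴ = 0.016146 m
1340–2840 m: 0.85×10⁻⁴ × 0.16 × 1500 = 0.02040 m
Δh = 0.11136 + 0.19656 + 0.016146 + 0.02040 = 0.344466 m

about 344 mm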